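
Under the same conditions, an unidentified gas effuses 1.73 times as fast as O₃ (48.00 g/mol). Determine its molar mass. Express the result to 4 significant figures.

Since effusion rate ∝ 1/√M, rate_X/rate_O₃ = √(M_O₃/M_X).
1.73 = √(48.00/M_X)
M_X = 48.00 / 1.73² = 48.00 / 2.993 = 16.04 g/mol

16.04 g/mol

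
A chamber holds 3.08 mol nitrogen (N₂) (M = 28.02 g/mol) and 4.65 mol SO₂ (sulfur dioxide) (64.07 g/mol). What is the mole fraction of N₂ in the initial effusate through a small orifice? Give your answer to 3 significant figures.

0.500

Effusion rate of each component ∝ n_i/√M_i (partial pressure × 1/√M).
Mole fraction of N₂ in the effusate = (n_N₂/√M_N₂) / (n_N₂/√M_N₂ + n_SO₂/√M_SO₂)
= (3.08/√28.02) / (3.08/√28.02 + 4.65/√64.07) = 0.5819/(0.5819 + 0.5809) = 0.500.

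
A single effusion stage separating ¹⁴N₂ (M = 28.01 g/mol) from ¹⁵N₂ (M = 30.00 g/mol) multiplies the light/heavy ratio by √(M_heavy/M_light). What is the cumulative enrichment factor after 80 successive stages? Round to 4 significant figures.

15.57

The single-stage factor is √(M_heavy/M_light), so 80 stages give [√(30.00/28.01)]^80 = (30.00/28.01)^(80/2).
= 1.07105^40 = 15.57.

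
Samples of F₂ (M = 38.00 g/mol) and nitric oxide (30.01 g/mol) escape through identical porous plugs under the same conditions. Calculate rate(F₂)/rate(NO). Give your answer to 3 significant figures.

0.889

Since effusion rate ∝ 1/√M, rate_F₂/rate_NO = √(M_NO/M_F₂) = √(30.01/38.00) = √0.7897 = 0.889.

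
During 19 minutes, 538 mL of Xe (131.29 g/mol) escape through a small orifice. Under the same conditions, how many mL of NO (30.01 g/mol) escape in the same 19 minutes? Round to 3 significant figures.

Using Graham's law: rate_NO/rate_Xe = √(M_Xe/M_NO) = √(131.29/30.01) = √4.375 = 2.092.
So the volume for NO is 538 × 2.092 = 1130 mL.

1130 mL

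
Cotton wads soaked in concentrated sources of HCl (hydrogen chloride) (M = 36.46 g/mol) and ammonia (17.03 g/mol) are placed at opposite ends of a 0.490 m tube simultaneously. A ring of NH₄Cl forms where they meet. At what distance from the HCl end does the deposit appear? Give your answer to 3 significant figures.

0.199 m

The fronts meet when d_HCl + d_NH₃ = L with d_HCl/d_NH₃ = √(M_NH₃/M_HCl) (Graham's law). Here √(M_NH₃/M_HCl) = √(17.03/36.46) = 0.6834.
With d_HCl + d_NH₃ = 0.490 m, d_NH₃ = 0.490/(1 + 0.6834) = 0.2911 m.
d_HCl = 0.490 − 0.2911 = 0.199 m.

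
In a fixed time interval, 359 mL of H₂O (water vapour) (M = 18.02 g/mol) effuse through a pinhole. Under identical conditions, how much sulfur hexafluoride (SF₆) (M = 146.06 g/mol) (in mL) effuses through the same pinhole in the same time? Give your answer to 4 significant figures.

126.1 mL

By Graham's law, rate_SF₆/rate_H₂O = √(M_H₂O/M_SF₆) = √(18.02/146.06) = √0.1234 = 0.3512.
So the volume for SF₆ is 359 × 0.3512 = 126.1 mL.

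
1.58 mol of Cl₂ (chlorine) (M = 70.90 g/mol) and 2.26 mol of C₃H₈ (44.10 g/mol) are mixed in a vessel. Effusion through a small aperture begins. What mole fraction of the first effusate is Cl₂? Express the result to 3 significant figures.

0.355

Rate_i ∝ x_i/√M_i (Graham's law weighted by mole fraction), so the effusate composition follows n_i/√M_i.
So x_Cl₂ in the escaping gas = (n_Cl₂/√M_Cl₂) / Σ(n_i/√M_i)
= (1.58/√70.90) / (1.58/√70.90 + 2.26/√44.10) = 0.1876/(0.1876 + 0.3403) = 0.355.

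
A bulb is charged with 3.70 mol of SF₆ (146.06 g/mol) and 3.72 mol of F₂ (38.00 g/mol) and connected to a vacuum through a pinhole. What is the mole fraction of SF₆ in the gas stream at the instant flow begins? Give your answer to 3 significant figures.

0.337

Each component's effusion rate ∝ (its partial pressure)·(1/√M) ∝ n_i/√M_i.
Mole fraction of SF₆ in the effusate = (n_SF₆/√M_SF₆) / (n_SF₆/√M_SF₆ + n_F₂/√M_F₂)
= (3.70/√146.06) / (3.70/√146.06 + 3.72/√38.00) = 0.3062/(0.3062 + 0.6035) = 0.337.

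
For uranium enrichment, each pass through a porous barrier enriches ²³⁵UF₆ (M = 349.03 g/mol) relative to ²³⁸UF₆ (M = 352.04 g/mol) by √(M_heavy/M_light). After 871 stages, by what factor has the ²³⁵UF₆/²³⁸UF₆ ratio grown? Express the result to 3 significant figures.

Each stage multiplies the ratio by α = √(352.04/349.03), so after 871 stages the overall factor is α^871 = (352.04/349.03)^(871/2).
= 1.00862^(871/2) = 42.1.

42.1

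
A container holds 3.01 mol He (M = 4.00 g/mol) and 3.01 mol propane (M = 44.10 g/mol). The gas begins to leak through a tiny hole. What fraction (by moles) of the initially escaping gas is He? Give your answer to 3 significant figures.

The effusion rate of species i is ∝ p_i/√M_i ∝ n_i/√M_i.
So x_He in the escaping gas = (n_He/√M_He) / Σ(n_i/√M_i)
= (3.01/√4.00) / (3.01/√4.00 + 3.01/√44.10) = 1.505/(1.505 + 0.4533) = 0.769.

0.769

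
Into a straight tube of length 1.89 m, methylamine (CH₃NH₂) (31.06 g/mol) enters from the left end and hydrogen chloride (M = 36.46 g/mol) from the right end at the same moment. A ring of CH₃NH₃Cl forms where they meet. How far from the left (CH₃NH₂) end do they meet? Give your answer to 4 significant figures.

0.9828 m

The fronts meet when d_CH₃NH₂ + d_HCl = L with d_CH₃NH₂/d_HCl = √(M_HCl/M_CH₃NH₂) (Graham's law). Here √(M_HCl/M_CH₃NH₂) = √(36.46/31.06) = 1.083.
With d_CH₃NH₂ + d_HCl = 1.89 m, d_HCl = 1.89/(1 + 1.083) = 0.9072 m.
d_CH₃NH₂ = 1.89 − 0.9072 = 0.9828 m.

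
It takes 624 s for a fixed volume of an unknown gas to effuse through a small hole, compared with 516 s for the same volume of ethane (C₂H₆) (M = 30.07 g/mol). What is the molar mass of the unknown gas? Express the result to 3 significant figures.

From Graham's law, t_X/t_C₂H₆ = √(M_X/M_C₂H₆).
624/516 = 1.209 = √(M_X/30.07)
M_X = 30.07 × 1.209² = 30.07 × 1.462 = 44.0 g/mol

44.0 g/mol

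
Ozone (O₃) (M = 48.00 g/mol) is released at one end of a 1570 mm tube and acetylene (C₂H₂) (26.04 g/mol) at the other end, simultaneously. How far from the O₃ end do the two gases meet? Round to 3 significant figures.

666 mm

In equal time, each gas travels a distance ∝ its rate ∝ 1/√M, so d_O₃/d_C₂H₂ = √(M_C₂H₂/M_O₃) = √(26.04/48.00) = 0.7365.
With d_O₃ + d_C₂H₂ = 1570 mm, d_C₂H₂ = 1570/(1 + 0.7365) = 904.1 mm.
d_O₃ = 1570 − 904.1 = 666 mm.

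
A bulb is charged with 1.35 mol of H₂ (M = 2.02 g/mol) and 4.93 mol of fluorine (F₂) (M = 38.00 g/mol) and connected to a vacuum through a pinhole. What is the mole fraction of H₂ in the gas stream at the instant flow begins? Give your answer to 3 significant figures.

Rate_i ∝ x_i/√M_i (Graham's law weighted by mole fraction), so the effusate composition follows n_i/√M_i.
Mole fraction of H₂ in the effusate = (n_H₂/√M_H₂) / (n_H₂/√M_H₂ + n_F₂/√M_F₂)
= (1.35/√2.02) / (1.35/√2.02 + 4.93/√38.00) = 0.9499/(0.9499 + 0.7998) = 0.543.

0.543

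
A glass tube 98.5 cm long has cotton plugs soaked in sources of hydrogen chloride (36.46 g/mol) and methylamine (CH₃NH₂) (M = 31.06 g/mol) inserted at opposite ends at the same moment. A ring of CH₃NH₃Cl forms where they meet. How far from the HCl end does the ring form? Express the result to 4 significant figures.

47.28 cm

Distances travelled in equal time are proportional to diffusion rates, so d_HCl/d_CH₃NH₂ = √(M_CH₃NH₂/M_HCl) = √(31.06/36.46) = 0.9230.
With d_HCl + d_CH₃NH₂ = 98.5 cm, d_CH₃NH₂ = 98.5/(1 + 0.9230) = 51.22 cm.
d_HCl = 98.5 − 51.22 = 47.28 cm.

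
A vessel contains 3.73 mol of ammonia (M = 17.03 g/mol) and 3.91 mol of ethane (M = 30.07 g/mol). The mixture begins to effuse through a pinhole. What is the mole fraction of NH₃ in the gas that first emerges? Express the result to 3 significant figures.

Rate_i ∝ x_i/√M_i (Graham's law weighted by mole fraction), so the effusate composition follows n_i/√M_i.
Mole fraction of NH₃ in the effusate = (n_NH₃/√M_NH₃) / (n_NH₃/√M_NH₃ + n_C₂H₆/√M_C₂H₆)
= (3.73/√17.03) / (3.73/√17.03 + 3.91/√30.07) = 0.9039/(0.9039 + 0.7130) = 0.559.

0.559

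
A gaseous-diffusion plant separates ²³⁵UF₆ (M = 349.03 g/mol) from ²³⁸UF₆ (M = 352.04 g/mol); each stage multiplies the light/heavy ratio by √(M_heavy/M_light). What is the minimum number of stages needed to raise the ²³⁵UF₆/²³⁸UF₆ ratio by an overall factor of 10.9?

557

With α = √(352.04/349.03) per stage, ln α = ½ ln(1.00862) = 0.004293.
Need α^N ≥ 10.9 ⇒ N ≥ ln(10.9) / ln α = 2.389 / 0.004293 = 556.37.
Minimum whole number of stages: N = 557.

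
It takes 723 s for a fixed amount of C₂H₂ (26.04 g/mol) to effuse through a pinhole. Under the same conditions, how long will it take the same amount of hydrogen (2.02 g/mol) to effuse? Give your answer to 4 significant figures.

201.4 s

From Graham's law, t_H₂/t_C₂H₂ = √(M_H₂/M_C₂H₂) = √(2.02/26.04) = √0.07757 = 0.2785.
So the time for H₂ is 723 × 0.2785 = 201.4 s.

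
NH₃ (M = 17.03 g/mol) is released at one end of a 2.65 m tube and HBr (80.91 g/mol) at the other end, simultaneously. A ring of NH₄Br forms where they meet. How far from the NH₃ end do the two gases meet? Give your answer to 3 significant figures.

1.82 m

Graham's law gives d_NH₃/d_HBr = rate_NH₃/rate_HBr = √(M_HBr/M_NH₃) = √(80.91/17.03) = 2.180.
With d_NH₃ + d_HBr = 2.65 m, d_HBr = 2.65/(1 + 2.180) = 0.8334 m.
d_NH₃ = 2.65 − 0.8334 = 1.82 m.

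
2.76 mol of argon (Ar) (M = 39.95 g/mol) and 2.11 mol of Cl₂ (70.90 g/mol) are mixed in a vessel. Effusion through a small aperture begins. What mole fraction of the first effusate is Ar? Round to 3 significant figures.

Rate_i ∝ x_i/√M_i (Graham's law weighted by mole fraction), so the effusate composition follows n_i/√M_i.
x_Ar(eff) = (n_Ar/√M_Ar) / (n_Ar/√M_Ar + n_Cl₂/√M_Cl₂)
= (2.76/√39.95) / (2.76/√39.95 + 2.11/√70.90) = 0.4367/(0.4367 + 0.2506) = 0.635.

0.635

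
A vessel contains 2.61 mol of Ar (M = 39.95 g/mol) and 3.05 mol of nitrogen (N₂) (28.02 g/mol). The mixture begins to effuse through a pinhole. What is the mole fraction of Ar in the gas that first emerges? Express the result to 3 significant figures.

Rate_i ∝ x_i/√M_i (Graham's law weighted by mole fraction), so the effusate composition follows n_i/√M_i.
So x_Ar in the escaping gas = (n_Ar/√M_Ar) / Σ(n_i/√M_i)
= (2.61/√39.95) / (2.61/√39.95 + 3.05/√28.02) = 0.4129/(0.4129 + 0.5762) = 0.417.

0.417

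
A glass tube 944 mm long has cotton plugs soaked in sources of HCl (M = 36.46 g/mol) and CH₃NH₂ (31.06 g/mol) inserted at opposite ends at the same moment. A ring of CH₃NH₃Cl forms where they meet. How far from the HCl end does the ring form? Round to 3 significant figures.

In equal time, each gas travels a distance ∝ its rate ∝ 1/√M, so d_HCl/d_CH₃NH₂ = √(M_CH₃NH₂/M_HCl) = √(31.06/36.46) = 0.9230.
With d_HCl + d_CH₃NH₂ = 944 mm, d_CH₃NH₂ = 944/(1 + 0.9230) = 490.9 mm.
d_HCl = 944 − 490.9 = 453 mm.

453 mm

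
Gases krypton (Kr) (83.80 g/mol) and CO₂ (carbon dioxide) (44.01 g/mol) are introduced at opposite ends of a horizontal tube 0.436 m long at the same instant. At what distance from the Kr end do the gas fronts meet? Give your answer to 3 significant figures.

The fronts meet when d_Kr + d_CO₂ = L with d_Kr/d_CO₂ = √(M_CO₂/M_Kr) (Graham's law). Here √(M_CO₂/M_Kr) = √(44.01/83.80) = 0.7247.
With d_Kr + d_CO₂ = 0.436 m, d_CO₂ = 0.436/(1 + 0.7247) = 0.2528 m.
d_Kr = 0.436 − 0.2528 = 0.183 m.

0.183 m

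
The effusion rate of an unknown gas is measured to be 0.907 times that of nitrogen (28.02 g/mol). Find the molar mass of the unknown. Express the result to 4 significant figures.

Graham's law gives rate_X/rate_N₂ = √(M_N₂/M_X).
0.907 = √(28.02/M_X)
M_X = 28.02 / 0.907² = 28.02 / 0.8226 = 34.06 g/mol

34.06 g/mol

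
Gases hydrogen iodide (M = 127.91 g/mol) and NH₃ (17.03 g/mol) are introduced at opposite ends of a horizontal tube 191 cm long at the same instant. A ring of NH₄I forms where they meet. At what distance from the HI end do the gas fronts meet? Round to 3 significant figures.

Distances travelled in equal time are proportional to diffusion rates, so d_HI/d_NH₃ = √(M_NH₃/M_HI) = √(17.03/127.91) = 0.3649.
With d_HI + d_NH₃ = 191 cm, d_NH₃ = 191/(1 + 0.3649) = 139.9 cm.
d_HI = 191 − 139.9 = 51.1 cm.

51.1 cm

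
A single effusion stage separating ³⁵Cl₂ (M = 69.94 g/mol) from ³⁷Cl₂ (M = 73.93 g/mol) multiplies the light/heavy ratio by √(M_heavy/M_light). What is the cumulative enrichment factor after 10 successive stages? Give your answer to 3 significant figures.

After 10 stages the ratio has grown by (√(73.93/69.94))^10 = (73.93/69.94)^(10/2).
= 1.05705^5 = 1.32.

1.32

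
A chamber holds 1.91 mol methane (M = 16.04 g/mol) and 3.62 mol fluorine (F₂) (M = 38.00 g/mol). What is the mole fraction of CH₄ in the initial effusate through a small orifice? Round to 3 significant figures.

Effusion rate of each component ∝ n_i/√M_i (partial pressure × 1/√M).
x_CH₄(eff) = (n_CH₄/√M_CH₄) / (n_CH₄/√M_CH₄ + n_F₂/√M_F₂)
= (1.91/√16.04) / (1.91/√16.04 + 3.62/√38.00) = 0.4769/(0.4769 + 0.5872) = 0.448.

0.448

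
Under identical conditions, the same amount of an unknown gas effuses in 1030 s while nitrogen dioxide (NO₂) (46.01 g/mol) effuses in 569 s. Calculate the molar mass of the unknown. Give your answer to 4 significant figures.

Since effusion rate ∝ 1/√M, t_X/t_NO₂ = √(M_X/M_NO₂).
1030/569 = 1.810 = √(M_X/46.01)
M_X = 46.01 × 1.810² = 46.01 × 3.277 = 150.8 g/mol

150.8 g/mol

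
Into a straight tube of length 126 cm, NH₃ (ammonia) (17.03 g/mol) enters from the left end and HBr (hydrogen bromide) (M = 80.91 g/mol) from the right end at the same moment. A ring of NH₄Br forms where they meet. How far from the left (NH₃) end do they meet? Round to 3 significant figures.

The fronts meet when d_NH₃ + d_HBr = L with d_NH₃/d_HBr = √(M_HBr/M_NH₃) (Graham's law). Here √(M_HBr/M_NH₃) = √(80.91/17.03) = 2.180.
With d_NH₃ + d_HBr = 126 cm, d_HBr = 126/(1 + 2.180) = 39.63 cm.
d_NH₃ = 126 − 39.63 = 86.4 cm.

86.4 cm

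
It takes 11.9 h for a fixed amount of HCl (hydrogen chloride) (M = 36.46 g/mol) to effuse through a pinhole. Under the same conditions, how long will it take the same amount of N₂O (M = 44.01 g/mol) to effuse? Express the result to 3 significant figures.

13.1 h

Using Graham's law: t_N₂O/t_HCl = √(M_N₂O/M_HCl) = √(44.01/36.46) = √1.207 = 1.099.
So the time for N₂O is 11.9 × 1.099 = 13.1 h.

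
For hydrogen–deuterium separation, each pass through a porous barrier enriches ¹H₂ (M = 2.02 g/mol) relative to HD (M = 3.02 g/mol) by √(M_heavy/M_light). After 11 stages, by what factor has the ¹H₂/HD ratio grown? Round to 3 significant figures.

The single-stage factor is √(M_heavy/M_light), so 11 stages give [√(3.02/2.02)]^11 = (3.02/2.02)^(11/2).
= 1.49505^(11/2) = 9.13.

9.13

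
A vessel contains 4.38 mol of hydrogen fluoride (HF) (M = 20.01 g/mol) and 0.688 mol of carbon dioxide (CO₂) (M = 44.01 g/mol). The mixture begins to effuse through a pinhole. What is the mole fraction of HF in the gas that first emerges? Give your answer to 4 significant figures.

0.9042

The effusion rate of species i is ∝ p_i/√M_i ∝ n_i/√M_i.
Mole fraction of HF in the effusate = (n_HF/√M_HF) / (n_HF/√M_HF + n_CO₂/√M_CO₂)
= (4.38/√20.01) / (4.38/√20.01 + 0.688/√44.01) = 0.9792/(0.9792 + 0.1037) = 0.9042.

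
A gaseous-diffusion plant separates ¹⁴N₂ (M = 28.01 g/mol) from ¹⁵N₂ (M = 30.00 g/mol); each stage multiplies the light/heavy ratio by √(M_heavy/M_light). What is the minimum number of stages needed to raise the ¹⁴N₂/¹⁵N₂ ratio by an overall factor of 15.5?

80

Per stage α = (30.00/28.01)^(1/2) = 1.07105^0.5, giving ln α = 0.03432.
Need α^N ≥ 15.5 ⇒ N ≥ ln(15.5) / ln α = 2.741 / 0.03432 = 79.87.
Rounding up, N = 80 stages.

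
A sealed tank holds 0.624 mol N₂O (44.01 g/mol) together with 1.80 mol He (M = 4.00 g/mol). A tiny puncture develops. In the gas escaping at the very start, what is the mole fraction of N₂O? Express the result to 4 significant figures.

Each component's effusion rate ∝ (its partial pressure)·(1/√M) ∝ n_i/√M_i.
Mole fraction of N₂O in the effusate = (n_N₂O/√M_N₂O) / (n_N₂O/√M_N₂O + n_He/√M_He)
= (0.624/√44.01) / (0.624/√44.01 + 1.80/√4.00) = 0.09406/(0.09406 + 0.9000) = 0.09462.

0.09462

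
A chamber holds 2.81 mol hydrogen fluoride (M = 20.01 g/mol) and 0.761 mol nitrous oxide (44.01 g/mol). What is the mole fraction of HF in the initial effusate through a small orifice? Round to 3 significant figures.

The effusion rate of species i is ∝ p_i/√M_i ∝ n_i/√M_i.
x_HF(eff) = (n_HF/√M_HF) / (n_HF/√M_HF + n_N₂O/√M_N₂O)
= (2.81/√20.01) / (2.81/√20.01 + 0.761/√44.01) = 0.6282/(0.6282 + 0.1147) = 0.846.

0.846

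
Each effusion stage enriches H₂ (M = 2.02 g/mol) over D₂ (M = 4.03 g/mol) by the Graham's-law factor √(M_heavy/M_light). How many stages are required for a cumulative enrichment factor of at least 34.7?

With α = √(4.03/2.02) per stage, ln α = ½ ln(1.99505) = 0.3453.
Need α^N ≥ 34.7 ⇒ N ≥ ln(34.7) / ln α = 3.547 / 0.3453 = 10.27.
Rounding up, N = 11 stages.

11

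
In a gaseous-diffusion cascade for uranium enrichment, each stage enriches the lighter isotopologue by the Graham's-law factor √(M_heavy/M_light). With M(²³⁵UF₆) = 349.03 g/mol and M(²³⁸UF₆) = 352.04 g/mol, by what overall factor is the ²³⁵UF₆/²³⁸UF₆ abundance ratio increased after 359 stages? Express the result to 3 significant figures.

Each stage multiplies the ratio by α = √(352.04/349.03), so after 359 stages the overall factor is α^359 = (352.04/349.03)^(359/2).
= 1.00862^(359/2) = 4.67.

4.67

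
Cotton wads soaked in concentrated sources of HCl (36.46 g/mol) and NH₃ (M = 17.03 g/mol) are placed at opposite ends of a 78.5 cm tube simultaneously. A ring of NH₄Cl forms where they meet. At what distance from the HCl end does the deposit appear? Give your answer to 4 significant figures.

31.87 cm

The fronts meet when d_HCl + d_NH₃ = L with d_HCl/d_NH₃ = √(M_NH₃/M_HCl) (Graham's law). Here √(M_NH₃/M_HCl) = √(17.03/36.46) = 0.6834.
With d_HCl + d_NH₃ = 78.5 cm, d_NH₃ = 78.5/(1 + 0.6834) = 46.63 cm.
d_HCl = 78.5 − 46.63 = 31.87 cm.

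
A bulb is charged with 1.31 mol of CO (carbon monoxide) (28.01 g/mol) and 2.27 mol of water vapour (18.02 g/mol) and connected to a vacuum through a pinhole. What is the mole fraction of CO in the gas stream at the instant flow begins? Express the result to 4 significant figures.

The effusion rate of species i is ∝ p_i/√M_i ∝ n_i/√M_i.
So x_CO in the escaping gas = (n_CO/√M_CO) / Σ(n_i/√M_i)
= (1.31/√28.01) / (1.31/√28.01 + 2.27/√18.02) = 0.2475/(0.2475 + 0.5347) = 0.3164.

0.3164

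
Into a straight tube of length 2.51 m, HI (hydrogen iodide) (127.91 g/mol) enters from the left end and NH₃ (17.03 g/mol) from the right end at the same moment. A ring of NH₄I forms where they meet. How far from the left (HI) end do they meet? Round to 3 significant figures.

Graham's law gives d_HI/d_NH₃ = rate_HI/rate_NH₃ = √(M_NH₃/M_HI) = √(17.03/127.91) = 0.3649.
With d_HI + d_NH₃ = 2.51 m, d_NH₃ = 2.51/(1 + 0.3649) = 1.839 m.
d_HI = 2.51 − 1.839 = 0.671 m.

0.671 m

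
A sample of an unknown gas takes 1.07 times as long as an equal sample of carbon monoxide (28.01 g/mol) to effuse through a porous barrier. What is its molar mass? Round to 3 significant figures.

Since effusion rate ∝ 1/√M, t_X/t_CO = √(M_X/M_CO).
1.07 = √(M_X/28.01)
M_X = 28.01 × 1.07² = 28.01 × 1.145 = 32.1 g/mol

32.1 g/mol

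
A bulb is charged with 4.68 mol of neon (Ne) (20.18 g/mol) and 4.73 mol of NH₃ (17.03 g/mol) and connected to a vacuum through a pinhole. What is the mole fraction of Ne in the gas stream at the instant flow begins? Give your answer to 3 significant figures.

Each component's effusion rate ∝ (its partial pressure)·(1/√M) ∝ n_i/√M_i.
x_Ne(eff) = (n_Ne/√M_Ne) / (n_Ne/√M_Ne + n_NH₃/√M_NH₃)
= (4.68/√20.18) / (4.68/√20.18 + 4.73/√17.03) = 1.042/(1.042 + 1.146) = 0.476.

0.476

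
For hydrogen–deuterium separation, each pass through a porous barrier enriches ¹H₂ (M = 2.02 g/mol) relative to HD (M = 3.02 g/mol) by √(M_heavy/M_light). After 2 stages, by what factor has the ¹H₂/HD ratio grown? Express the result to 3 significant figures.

1.50

Each stage multiplies the ratio by α = √(3.02/2.02), so after 2 stages the overall factor is α^2 = (3.02/2.02)^(2/2).
= 1.49505^1 = 1.50.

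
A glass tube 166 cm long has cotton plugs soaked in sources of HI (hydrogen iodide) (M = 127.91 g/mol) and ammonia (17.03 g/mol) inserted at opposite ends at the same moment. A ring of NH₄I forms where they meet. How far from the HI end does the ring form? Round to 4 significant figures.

Distances travelled in equal time are proportional to diffusion rates, so d_HI/d_NH₃ = √(M_NH₃/M_HI) = √(17.03/127.91) = 0.3649.
With d_HI + d_NH₃ = 166 cm, d_NH₃ = 166/(1 + 0.3649) = 121.6 cm.
d_HI = 166 − 121.6 = 44.38 cm.

44.38 cm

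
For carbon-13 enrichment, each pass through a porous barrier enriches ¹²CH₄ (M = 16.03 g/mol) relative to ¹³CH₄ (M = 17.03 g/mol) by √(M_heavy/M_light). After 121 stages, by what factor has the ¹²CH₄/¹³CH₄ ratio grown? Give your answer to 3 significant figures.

Each stage multiplies the ratio by α = √(17.03/16.03), so after 121 stages the overall factor is α^121 = (17.03/16.03)^(121/2).
= 1.06238^(121/2) = 38.9.

38.9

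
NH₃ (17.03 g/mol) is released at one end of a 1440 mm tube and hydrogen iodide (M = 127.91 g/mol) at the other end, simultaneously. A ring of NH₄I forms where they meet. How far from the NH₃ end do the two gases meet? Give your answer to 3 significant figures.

1060 mm

Graham's law gives d_NH₃/d_HI = rate_NH₃/rate_HI = √(M_HI/M_NH₃) = √(127.91/17.03) = 2.741.
With d_NH₃ + d_HI = 1440 mm, d_HI = 1440/(1 + 2.741) = 385.0 mm.
d_NH₃ = 1440 − 385.0 = 1060 mm.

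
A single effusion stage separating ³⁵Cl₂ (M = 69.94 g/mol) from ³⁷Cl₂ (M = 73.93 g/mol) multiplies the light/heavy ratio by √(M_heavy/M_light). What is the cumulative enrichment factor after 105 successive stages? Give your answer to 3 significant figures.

Overall factor = α^105 with α = √(73.93/69.94), i.e. (73.93/69.94)^(105/2).
= 1.05705^(105/2) = 18.4.

18.4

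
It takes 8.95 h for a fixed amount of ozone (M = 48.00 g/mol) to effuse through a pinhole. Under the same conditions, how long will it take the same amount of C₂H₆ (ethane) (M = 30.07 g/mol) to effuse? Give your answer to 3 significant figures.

By Graham's law, t_C₂H₆/t_O₃ = √(M_C₂H₆/M_O₃) = √(30.07/48.00) = √0.6265 = 0.7915.
So the time for C₂H₆ is 8.95 × 0.7915 = 7.08 h.

7.08 h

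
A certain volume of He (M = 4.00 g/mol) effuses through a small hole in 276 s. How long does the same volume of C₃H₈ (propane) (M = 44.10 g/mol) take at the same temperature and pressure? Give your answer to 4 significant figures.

916.4 s

From Graham's law, t_C₃H₈/t_He = √(M_C₃H₈/M_He) = √(44.10/4.00) = √11.03 = 3.320.
So the time for C₃H₈ is 276 × 3.320 = 916.4 s.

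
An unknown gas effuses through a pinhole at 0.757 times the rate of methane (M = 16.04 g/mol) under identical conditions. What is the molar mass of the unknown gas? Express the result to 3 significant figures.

28.0 g/mol

By Graham's law, rate_X/rate_CH₄ = √(M_CH₄/M_X).
0.757 = √(16.04/M_X)
M_X = 16.04 / 0.757² = 16.04 / 0.5730 = 28.0 g/mol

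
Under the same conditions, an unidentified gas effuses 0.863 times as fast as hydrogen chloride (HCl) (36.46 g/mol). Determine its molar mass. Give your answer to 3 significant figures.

By Graham's law, rate_X/rate_HCl = √(M_HCl/M_X).
0.863 = √(36.46/M_X)
M_X = 36.46 / 0.863² = 36.46 / 0.7448 = 49.0 g/mol

49.0 g/mol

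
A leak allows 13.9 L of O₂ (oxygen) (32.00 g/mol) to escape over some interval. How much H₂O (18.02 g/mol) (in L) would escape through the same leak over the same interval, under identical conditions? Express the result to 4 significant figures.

Since effusion rate ∝ 1/√M, rate_H₂O/rate_O₂ = √(M_O₂/M_H₂O) = √(32.00/18.02) = √1.776 = 1.333.
So the volume for H₂O is 13.9 × 1.333 = 18.52 L.

18.52 L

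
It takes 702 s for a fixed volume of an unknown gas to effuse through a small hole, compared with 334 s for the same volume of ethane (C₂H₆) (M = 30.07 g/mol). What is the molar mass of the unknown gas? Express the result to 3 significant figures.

Graham's law gives t_X/t_C₂H₆ = √(M_X/M_C₂H₆).
702/334 = 2.102 = √(M_X/30.07)
M_X = 30.07 × 2.102² = 30.07 × 4.418 = 133 g/mol

133 g/mol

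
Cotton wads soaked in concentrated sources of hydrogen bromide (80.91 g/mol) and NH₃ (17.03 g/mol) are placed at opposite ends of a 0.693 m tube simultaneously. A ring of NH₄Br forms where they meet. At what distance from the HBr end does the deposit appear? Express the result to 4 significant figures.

In equal time, each gas travels a distance ∝ its rate ∝ 1/√M, so d_HBr/d_NH₃ = √(M_NH₃/M_HBr) = √(17.03/80.91) = 0.4588.
With d_HBr + d_NH₃ = 0.693 m, d_NH₃ = 0.693/(1 + 0.4588) = 0.4751 m.
d_HBr = 0.693 − 0.4751 = 0.2179 m.

0.2179 m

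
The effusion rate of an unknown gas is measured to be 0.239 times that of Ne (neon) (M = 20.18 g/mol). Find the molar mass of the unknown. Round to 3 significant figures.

By Graham's law, rate_X/rate_Ne = √(M_Ne/M_X).
0.239 = √(20.18/M_X)
M_X = 20.18 / 0.239² = 20.18 / 0.05712 = 353 g/mol

353 g/mol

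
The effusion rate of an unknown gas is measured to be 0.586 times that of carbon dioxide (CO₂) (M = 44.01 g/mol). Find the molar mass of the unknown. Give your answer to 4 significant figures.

Graham's law gives rate_X/rate_CO₂ = √(M_CO₂/M_X).
0.586 = √(44.01/M_X)
M_X = 44.01 / 0.586² = 44.01 / 0.3434 = 128.2 g/mol

128.2 g/mol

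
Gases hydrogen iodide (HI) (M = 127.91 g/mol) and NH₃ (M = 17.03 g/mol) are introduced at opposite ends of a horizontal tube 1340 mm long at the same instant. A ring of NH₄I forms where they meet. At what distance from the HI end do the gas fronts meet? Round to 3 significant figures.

Graham's law gives d_HI/d_NH₃ = rate_HI/rate_NH₃ = √(M_NH₃/M_HI) = √(17.03/127.91) = 0.3649.
With d_HI + d_NH₃ = 1340 mm, d_NH₃ = 1340/(1 + 0.3649) = 981.8 mm.
d_HI = 1340 − 981.8 = 358 mm.

358 mm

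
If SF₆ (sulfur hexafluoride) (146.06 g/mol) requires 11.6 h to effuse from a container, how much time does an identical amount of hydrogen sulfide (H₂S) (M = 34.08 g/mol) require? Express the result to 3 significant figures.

5.60 h

By Graham's law, t_H₂S/t_SF₆ = √(M_H₂S/M_SF₆) = √(34.08/146.06) = √0.2333 = 0.4830.
So the time for H₂S is 11.6 × 0.4830 = 5.60 h.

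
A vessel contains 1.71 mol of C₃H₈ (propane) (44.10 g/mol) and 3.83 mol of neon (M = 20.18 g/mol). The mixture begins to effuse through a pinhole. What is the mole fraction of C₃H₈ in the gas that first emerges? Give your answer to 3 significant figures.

0.232

Effusion rate of each component ∝ n_i/√M_i (partial pressure × 1/√M).
So x_C₃H₈ in the escaping gas = (n_C₃H₈/√M_C₃H₈) / Σ(n_i/√M_i)
= (1.71/√44.10) / (1.71/√44.10 + 3.83/√20.18) = 0.2575/(0.2575 + 0.8526) = 0.232.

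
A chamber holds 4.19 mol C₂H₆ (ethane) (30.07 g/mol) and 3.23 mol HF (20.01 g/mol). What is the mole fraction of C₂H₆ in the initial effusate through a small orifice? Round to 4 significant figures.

Rate_i ∝ x_i/√M_i (Graham's law weighted by mole fraction), so the effusate composition follows n_i/√M_i.
Mole fraction of C₂H₆ in the effusate = (n_C₂H₆/√M_C₂H₆) / (n_C₂H₆/√M_C₂H₆ + n_HF/√M_HF)
= (4.19/√30.07) / (4.19/√30.07 + 3.23/√20.01) = 0.7641/(0.7641 + 0.7221) = 0.5141.

0.5141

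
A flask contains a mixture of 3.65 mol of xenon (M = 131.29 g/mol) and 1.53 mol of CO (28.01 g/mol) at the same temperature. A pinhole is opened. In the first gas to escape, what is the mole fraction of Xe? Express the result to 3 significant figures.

0.524

Effusion rate of each component ∝ n_i/√M_i (partial pressure × 1/√M).
Mole fraction of Xe in the effusate = (n_Xe/√M_Xe) / (n_Xe/√M_Xe + n_CO/√M_CO)
= (3.65/√131.29) / (3.65/√131.29 + 1.53/√28.01) = 0.3185/(0.3185 + 0.2891) = 0.524.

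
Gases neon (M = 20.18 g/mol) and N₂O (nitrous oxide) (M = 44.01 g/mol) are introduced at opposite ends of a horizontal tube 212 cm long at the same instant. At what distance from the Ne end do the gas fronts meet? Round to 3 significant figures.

126 cm

In equal time, each gas travels a distance ∝ its rate ∝ 1/√M, so d_Ne/d_N₂O = √(M_N₂O/M_Ne) = √(44.01/20.18) = 1.477.
With d_Ne + d_N₂O = 212 cm, d_N₂O = 212/(1 + 1.477) = 85.60 cm.
d_Ne = 212 − 85.60 = 126 cm.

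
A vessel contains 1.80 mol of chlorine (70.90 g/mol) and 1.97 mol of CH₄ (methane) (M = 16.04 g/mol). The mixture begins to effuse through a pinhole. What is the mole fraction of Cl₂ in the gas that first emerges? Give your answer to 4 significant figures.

0.3029

The effusion rate of species i is ∝ p_i/√M_i ∝ n_i/√M_i.
So x_Cl₂ in the escaping gas = (n_Cl₂/√M_Cl₂) / Σ(n_i/√M_i)
= (1.80/√70.90) / (1.80/√70.90 + 1.97/√16.04) = 0.2138/(0.2138 + 0.4919) = 0.3029.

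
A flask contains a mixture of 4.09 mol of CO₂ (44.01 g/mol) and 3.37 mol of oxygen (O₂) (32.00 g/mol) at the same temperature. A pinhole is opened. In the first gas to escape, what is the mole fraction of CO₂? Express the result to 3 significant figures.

0.509

Rate_i ∝ x_i/√M_i (Graham's law weighted by mole fraction), so the effusate composition follows n_i/√M_i.
Mole fraction of CO₂ in the effusate = (n_CO₂/√M_CO₂) / (n_CO₂/√M_CO₂ + n_O₂/√M_O₂)
= (4.09/√44.01) / (4.09/√44.01 + 3.37/√32.00) = 0.6165/(0.6165 + 0.5957) = 0.509.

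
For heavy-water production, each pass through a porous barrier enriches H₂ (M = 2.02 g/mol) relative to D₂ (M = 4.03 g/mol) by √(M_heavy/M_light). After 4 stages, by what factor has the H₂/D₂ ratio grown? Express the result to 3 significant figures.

3.98

Each stage multiplies the ratio by α = √(4.03/2.02), so after 4 stages the overall factor is α^4 = (4.03/2.02)^(4/2).
= 1.99505^2 = 3.98.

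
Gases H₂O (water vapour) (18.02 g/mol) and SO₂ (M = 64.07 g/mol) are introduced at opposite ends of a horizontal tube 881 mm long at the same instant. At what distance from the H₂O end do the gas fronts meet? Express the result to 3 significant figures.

The fronts meet when d_H₂O + d_SO₂ = L with d_H₂O/d_SO₂ = √(M_SO₂/M_H₂O) (Graham's law). Here √(M_SO₂/M_H₂O) = √(64.07/18.02) = 1.886.
With d_H₂O + d_SO₂ = 881 mm, d_SO₂ = 881/(1 + 1.886) = 305.3 mm.
d_H₂O = 881 − 305.3 = 576 mm.

576 mm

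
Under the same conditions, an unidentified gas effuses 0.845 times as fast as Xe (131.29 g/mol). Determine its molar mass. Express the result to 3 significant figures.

184 g/mol

From Graham's law, rate_X/rate_Xe = √(M_Xe/M_X).
0.845 = √(131.29/M_X)
M_X = 131.29 / 0.845² = 131.29 / 0.7140 = 184 g/mol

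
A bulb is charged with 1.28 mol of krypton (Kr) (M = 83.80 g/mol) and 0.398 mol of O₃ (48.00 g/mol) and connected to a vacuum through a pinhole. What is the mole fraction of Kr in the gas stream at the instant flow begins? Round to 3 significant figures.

Each component's effusion rate ∝ (its partial pressure)·(1/√M) ∝ n_i/√M_i.
Mole fraction of Kr in the effusate = (n_Kr/√M_Kr) / (n_Kr/√M_Kr + n_O₃/√M_O₃)
= (1.28/√83.80) / (1.28/√83.80 + 0.398/√48.00) = 0.1398/(0.1398 + 0.05745) = 0.709.

0.709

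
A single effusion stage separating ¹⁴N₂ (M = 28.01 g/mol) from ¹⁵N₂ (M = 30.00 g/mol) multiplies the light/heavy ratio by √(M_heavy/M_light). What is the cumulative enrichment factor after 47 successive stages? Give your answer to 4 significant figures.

The single-stage factor is √(M_heavy/M_light), so 47 stages give [√(30.00/28.01)]^47 = (30.00/28.01)^(47/2).
= 1.07105^(47/2) = 5.018.

5.018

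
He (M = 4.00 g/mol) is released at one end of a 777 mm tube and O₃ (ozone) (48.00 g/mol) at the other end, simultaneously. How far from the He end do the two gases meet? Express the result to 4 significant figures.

Distances travelled in equal time are proportional to diffusion rates, so d_He/d_O₃ = √(M_O₃/M_He) = √(48.00/4.00) = 3.464.
With d_He + d_O₃ = 777 mm, d_O₃ = 777/(1 + 3.464) = 174.1 mm.
d_He = 777 − 174.1 = 602.9 mm.

602.9 mm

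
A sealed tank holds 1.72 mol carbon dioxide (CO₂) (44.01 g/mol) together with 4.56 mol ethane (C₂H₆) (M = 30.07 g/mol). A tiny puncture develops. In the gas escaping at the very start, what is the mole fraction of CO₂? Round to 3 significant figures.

The effusion rate of species i is ∝ p_i/√M_i ∝ n_i/√M_i.
Mole fraction of CO₂ in the effusate = (n_CO₂/√M_CO₂) / (n_CO₂/√M_CO₂ + n_C₂H₆/√M_C₂H₆)
= (1.72/√44.01) / (1.72/√44.01 + 4.56/√30.07) = 0.2593/(0.2593 + 0.8316) = 0.238.

0.238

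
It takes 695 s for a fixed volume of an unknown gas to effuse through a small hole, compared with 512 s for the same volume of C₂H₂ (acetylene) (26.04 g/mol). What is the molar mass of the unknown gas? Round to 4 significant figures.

47.98 g/mol

From Graham's law, t_X/t_C₂H₂ = √(M_X/M_C₂H₂).
695/512 = 1.357 = √(M_X/26.04)
M_X = 26.04 × 1.357² = 26.04 × 1.843 = 47.98 g/mol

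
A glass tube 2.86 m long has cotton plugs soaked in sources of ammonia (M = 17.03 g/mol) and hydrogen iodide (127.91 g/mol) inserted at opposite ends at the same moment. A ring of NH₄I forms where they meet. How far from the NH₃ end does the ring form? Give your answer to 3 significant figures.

2.10 m

In equal time, each gas travels a distance ∝ its rate ∝ 1/√M, so d_NH₃/d_HI = √(M_HI/M_NH₃) = √(127.91/17.03) = 2.741.
With d_NH₃ + d_HI = 2.86 m, d_HI = 2.86/(1 + 2.741) = 0.7646 m.
d_NH₃ = 2.86 − 0.7646 = 2.10 m.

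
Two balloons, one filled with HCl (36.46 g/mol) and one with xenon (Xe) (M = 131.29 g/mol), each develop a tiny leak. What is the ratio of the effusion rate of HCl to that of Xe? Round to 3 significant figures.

Graham's law gives rate_HCl/rate_Xe = √(M_Xe/M_HCl) = √(131.29/36.46) = √3.601 = 1.90.

1.90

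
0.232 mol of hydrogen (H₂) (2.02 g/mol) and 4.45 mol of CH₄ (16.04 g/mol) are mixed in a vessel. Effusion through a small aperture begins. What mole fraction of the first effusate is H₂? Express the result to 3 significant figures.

0.128

Effusion rate of each component ∝ n_i/√M_i (partial pressure × 1/√M).
So x_H₂ in the escaping gas = (n_H₂/√M_H₂) / Σ(n_i/√M_i)
= (0.232/√2.02) / (0.232/√2.02 + 4.45/√16.04) = 0.1632/(0.1632 + 1.111) = 0.128.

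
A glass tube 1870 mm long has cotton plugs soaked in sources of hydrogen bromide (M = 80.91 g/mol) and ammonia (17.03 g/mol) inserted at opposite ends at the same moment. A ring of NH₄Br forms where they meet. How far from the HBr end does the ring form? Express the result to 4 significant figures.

The fronts meet when d_HBr + d_NH₃ = L with d_HBr/d_NH₃ = √(M_NH₃/M_HBr) (Graham's law). Here √(M_NH₃/M_HBr) = √(17.03/80.91) = 0.4588.
With d_HBr + d_NH₃ = 1870 mm, d_NH₃ = 1870/(1 + 0.4588) = 1282 mm.
d_HBr = 1870 − 1282 = 588.1 mm.

588.1 mm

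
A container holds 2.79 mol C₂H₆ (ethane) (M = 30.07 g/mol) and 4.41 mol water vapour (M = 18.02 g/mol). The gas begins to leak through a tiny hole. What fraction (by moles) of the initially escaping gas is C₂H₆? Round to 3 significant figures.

Rate_i ∝ x_i/√M_i (Graham's law weighted by mole fraction), so the effusate composition follows n_i/√M_i.
x_C₂H₆(eff) = (n_C₂H₆/√M_C₂H₆) / (n_C₂H₆/√M_C₂H₆ + n_H₂O/√M_H₂O)
= (2.79/√30.07) / (2.79/√30.07 + 4.41/√18.02) = 0.5088/(0.5088 + 1.039) = 0.329.

0.329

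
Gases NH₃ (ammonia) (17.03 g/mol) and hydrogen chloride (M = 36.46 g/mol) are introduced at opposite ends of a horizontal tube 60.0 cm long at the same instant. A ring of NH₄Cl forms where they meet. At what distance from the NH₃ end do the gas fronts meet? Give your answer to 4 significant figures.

35.64 cm

Graham's law gives d_NH₃/d_HCl = rate_NH₃/rate_HCl = √(M_HCl/M_NH₃) = √(36.46/17.03) = 1.463.
With d_NH₃ + d_HCl = 60.0 cm, d_HCl = 60.0/(1 + 1.463) = 24.36 cm.
d_NH₃ = 60.0 − 24.36 = 35.64 cm.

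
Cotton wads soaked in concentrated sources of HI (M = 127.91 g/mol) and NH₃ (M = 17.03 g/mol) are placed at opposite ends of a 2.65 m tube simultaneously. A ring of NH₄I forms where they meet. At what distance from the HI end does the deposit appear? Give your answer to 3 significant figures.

In equal time, each gas travels a distance ∝ its rate ∝ 1/√M, so d_HI/d_NH₃ = √(M_NH₃/M_HI) = √(17.03/127.91) = 0.3649.
With d_HI + d_NH₃ = 2.65 m, d_NH₃ = 2.65/(1 + 0.3649) = 1.942 m.
d_HI = 2.65 − 1.942 = 0.708 m.

0.708 m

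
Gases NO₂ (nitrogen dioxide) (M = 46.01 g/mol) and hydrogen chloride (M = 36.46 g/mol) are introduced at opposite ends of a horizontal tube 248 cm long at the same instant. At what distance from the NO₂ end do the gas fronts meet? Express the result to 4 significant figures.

116.8 cm

In equal time, each gas travels a distance ∝ its rate ∝ 1/√M, so d_NO₂/d_HCl = √(M_HCl/M_NO₂) = √(36.46/46.01) = 0.8902.
With d_NO₂ + d_HCl = 248 cm, d_HCl = 248/(1 + 0.8902) = 131.2 cm.
d_NO₂ = 248 − 131.2 = 116.8 cm.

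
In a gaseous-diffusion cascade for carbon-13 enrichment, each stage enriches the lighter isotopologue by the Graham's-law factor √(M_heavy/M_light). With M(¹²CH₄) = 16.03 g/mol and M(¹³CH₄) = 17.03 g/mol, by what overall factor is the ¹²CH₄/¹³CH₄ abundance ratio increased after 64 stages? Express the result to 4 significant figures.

Overall factor = α^64 with α = √(17.03/16.03), i.e. (17.03/16.03)^(64/2).
= 1.06238^32 = 6.934.

6.934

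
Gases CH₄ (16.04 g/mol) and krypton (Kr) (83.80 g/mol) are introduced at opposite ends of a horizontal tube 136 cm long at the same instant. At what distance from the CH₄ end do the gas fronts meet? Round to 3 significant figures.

The fronts meet when d_CH₄ + d_Kr = L with d_CH₄/d_Kr = √(M_Kr/M_CH₄) (Graham's law). Here √(M_Kr/M_CH₄) = √(83.80/16.04) = 2.286.
With d_CH₄ + d_Kr = 136 cm, d_Kr = 136/(1 + 2.286) = 41.39 cm.
d_CH₄ = 136 − 41.39 = 94.6 cm.

94.6 cm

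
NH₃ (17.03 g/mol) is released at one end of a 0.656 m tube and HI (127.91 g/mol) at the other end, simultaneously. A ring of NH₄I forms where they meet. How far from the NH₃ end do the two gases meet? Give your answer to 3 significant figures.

0.481 m

Graham's law gives d_NH₃/d_HI = rate_NH₃/rate_HI = √(M_HI/M_NH₃) = √(127.91/17.03) = 2.741.
With d_NH₃ + d_HI = 0.656 m, d_HI = 0.656/(1 + 2.741) = 0.1754 m.
d_NH₃ = 0.656 − 0.1754 = 0.481 m.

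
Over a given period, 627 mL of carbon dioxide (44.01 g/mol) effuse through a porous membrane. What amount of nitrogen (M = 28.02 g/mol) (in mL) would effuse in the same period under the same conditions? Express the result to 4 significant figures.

Since effusion rate ∝ 1/√M, rate_N₂/rate_CO₂ = √(M_CO₂/M_N₂) = √(44.01/28.02) = √1.571 = 1.253.
So the volume for N₂ is 627 × 1.253 = 785.8 mL.

785.8 mL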